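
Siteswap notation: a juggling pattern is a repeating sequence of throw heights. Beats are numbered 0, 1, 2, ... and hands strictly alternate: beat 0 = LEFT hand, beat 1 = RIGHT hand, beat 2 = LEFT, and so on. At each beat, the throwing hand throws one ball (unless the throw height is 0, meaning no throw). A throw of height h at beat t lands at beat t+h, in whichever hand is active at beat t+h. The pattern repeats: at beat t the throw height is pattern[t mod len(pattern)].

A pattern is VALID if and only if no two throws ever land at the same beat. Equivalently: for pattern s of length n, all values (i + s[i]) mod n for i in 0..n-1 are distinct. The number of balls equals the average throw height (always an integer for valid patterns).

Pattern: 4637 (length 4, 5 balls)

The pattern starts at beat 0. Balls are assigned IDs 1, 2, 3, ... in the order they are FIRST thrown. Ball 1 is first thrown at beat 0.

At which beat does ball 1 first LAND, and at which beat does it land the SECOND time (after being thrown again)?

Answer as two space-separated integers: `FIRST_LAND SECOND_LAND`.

Answer: 4 8

Derivation:
Beat 0 (L): throw ball1 h=4 -> lands@4:L; in-air after throw: [b1@4:L]
Beat 1 (R): throw ball2 h=6 -> lands@7:R; in-air after throw: [b1@4:L b2@7:R]
Beat 2 (L): throw ball3 h=3 -> lands@5:R; in-air after throw: [b1@4:L b3@5:R b2@7:R]
Beat 3 (R): throw ball4 h=7 -> lands@10:L; in-air after throw: [b1@4:L b3@5:R b2@7:R b4@10:L]
Beat 4 (L): throw ball1 h=4 -> lands@8:L; in-air after throw: [b3@5:R b2@7:R b1@8:L b4@10:L]
Beat 5 (R): throw ball3 h=6 -> lands@11:R; in-air after throw: [b2@7:R b1@8:L b4@10:L b3@11:R]
Beat 6 (L): throw ball5 h=3 -> lands@9:R; in-air after throw: [b2@7:R b1@8:L b5@9:R b4@10:L b3@11:R]
Beat 7 (R): throw ball2 h=7 -> lands@14:L; in-air after throw: [b1@8:L b5@9:R b4@10:L b3@11:R b2@14:L]
Beat 8 (L): throw ball1 h=4 -> lands@12:L; in-air after throw: [b5@9:R b4@10:L b3@11:R b1@12:L b2@14:L]
Ball 1: thrown@0 h=4 -> first land @4; rethrown@4 h=4 -> second land @8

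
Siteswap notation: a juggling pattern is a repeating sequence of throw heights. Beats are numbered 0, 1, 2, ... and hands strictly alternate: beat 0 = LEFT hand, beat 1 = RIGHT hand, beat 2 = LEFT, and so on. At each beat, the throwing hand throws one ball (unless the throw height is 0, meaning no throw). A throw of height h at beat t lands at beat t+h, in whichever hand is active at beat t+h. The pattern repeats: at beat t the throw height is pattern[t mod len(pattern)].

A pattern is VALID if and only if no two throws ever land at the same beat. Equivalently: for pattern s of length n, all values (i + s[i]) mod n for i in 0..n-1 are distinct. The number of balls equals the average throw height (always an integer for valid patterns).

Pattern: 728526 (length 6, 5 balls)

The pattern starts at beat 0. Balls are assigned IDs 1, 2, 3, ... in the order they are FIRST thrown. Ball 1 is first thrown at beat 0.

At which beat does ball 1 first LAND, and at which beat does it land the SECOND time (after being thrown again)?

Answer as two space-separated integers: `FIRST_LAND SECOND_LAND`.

Beat 0 (L): throw ball1 h=7 -> lands@7:R; in-air after throw: [b1@7:R]
Beat 1 (R): throw ball2 h=2 -> lands@3:R; in-air after throw: [b2@3:R b1@7:R]
Beat 2 (L): throw ball3 h=8 -> lands@10:L; in-air after throw: [b2@3:R b1@7:R b3@10:L]
Beat 3 (R): throw ball2 h=5 -> lands@8:L; in-air after throw: [b1@7:R b2@8:L b3@10:L]
Beat 4 (L): throw ball4 h=2 -> lands@6:L; in-air after throw: [b4@6:L b1@7:R b2@8:L b3@10:L]
Beat 5 (R): throw ball5 h=6 -> lands@11:R; in-air after throw: [b4@6:L b1@7:R b2@8:L b3@10:L b5@11:R]
Beat 6 (L): throw ball4 h=7 -> lands@13:R; in-air after throw: [b1@7:R b2@8:L b3@10:L b5@11:R b4@13:R]
Beat 7 (R): throw ball1 h=2 -> lands@9:R; in-air after throw: [b2@8:L b1@9:R b3@10:L b5@11:R b4@13:R]
Beat 8 (L): throw ball2 h=8 -> lands@16:L; in-air after throw: [b1@9:R b3@10:L b5@11:R b4@13:R b2@16:L]
Beat 9 (R): throw ball1 h=5 -> lands@14:L; in-air after throw: [b3@10:L b5@11:R b4@13:R b1@14:L b2@16:L]
Ball 1: thrown@0 h=7 -> first land @7; rethrown@7 h=2 -> second land @9

Answer: 7 9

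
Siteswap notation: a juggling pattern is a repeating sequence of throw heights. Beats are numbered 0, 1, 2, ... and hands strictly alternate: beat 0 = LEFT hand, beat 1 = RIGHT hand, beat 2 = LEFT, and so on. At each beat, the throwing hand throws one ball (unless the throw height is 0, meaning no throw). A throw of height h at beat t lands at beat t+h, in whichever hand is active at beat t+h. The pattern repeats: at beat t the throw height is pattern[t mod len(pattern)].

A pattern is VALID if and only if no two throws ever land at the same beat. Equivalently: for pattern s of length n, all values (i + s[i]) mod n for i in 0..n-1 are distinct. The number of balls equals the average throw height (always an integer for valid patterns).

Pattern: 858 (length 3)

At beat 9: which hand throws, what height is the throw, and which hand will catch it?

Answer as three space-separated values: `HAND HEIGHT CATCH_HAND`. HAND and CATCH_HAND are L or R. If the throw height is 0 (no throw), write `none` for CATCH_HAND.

Answer: R 8 R

Derivation:
Beat 9: 9 mod 2 = 1, so hand = R
Throw height = pattern[9 mod 3] = pattern[0] = 8
Lands at beat 9+8=17, 17 mod 2 = 1, so catch hand = R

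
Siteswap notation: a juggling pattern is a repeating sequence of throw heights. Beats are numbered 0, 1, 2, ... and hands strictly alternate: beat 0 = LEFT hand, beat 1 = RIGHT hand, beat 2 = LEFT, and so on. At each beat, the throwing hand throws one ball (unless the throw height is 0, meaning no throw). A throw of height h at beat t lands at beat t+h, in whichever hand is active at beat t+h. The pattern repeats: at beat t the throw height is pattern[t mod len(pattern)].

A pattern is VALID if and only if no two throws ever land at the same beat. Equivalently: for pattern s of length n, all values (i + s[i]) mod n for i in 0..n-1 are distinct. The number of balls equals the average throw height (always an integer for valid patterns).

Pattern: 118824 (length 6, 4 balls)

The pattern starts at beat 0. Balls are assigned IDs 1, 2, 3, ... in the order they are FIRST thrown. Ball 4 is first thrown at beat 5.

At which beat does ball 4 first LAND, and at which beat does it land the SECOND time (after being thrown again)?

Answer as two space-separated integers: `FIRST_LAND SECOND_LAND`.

Answer: 9 17

Derivation:
Beat 0 (L): throw ball1 h=1 -> lands@1:R; in-air after throw: [b1@1:R]
Beat 1 (R): throw ball1 h=1 -> lands@2:L; in-air after throw: [b1@2:L]
Beat 2 (L): throw ball1 h=8 -> lands@10:L; in-air after throw: [b1@10:L]
Beat 3 (R): throw ball2 h=8 -> lands@11:R; in-air after throw: [b1@10:L b2@11:R]
Beat 4 (L): throw ball3 h=2 -> lands@6:L; in-air after throw: [b3@6:L b1@10:L b2@11:R]
Beat 5 (R): throw ball4 h=4 -> lands@9:R; in-air after throw: [b3@6:L b4@9:R b1@10:L b2@11:R]
Beat 6 (L): throw ball3 h=1 -> lands@7:R; in-air after throw: [b3@7:R b4@9:R b1@10:L b2@11:R]
Beat 7 (R): throw ball3 h=1 -> lands@8:L; in-air after throw: [b3@8:L b4@9:R b1@10:L b2@11:R]
Beat 8 (L): throw ball3 h=8 -> lands@16:L; in-air after throw: [b4@9:R b1@10:L b2@11:R b3@16:L]
Beat 9 (R): throw ball4 h=8 -> lands@17:R; in-air after throw: [b1@10:L b2@11:R b3@16:L b4@17:R]
Beat 10 (L): throw ball1 h=2 -> lands@12:L; in-air after throw: [b2@11:R b1@12:L b3@16:L b4@17:R]
Beat 11 (R): throw ball2 h=4 -> lands@15:R; in-air after throw: [b1@12:L b2@15:R b3@16:L b4@17:R]
Beat 12 (L): throw ball1 h=1 -> lands@13:R; in-air after throw: [b1@13:R b2@15:R b3@16:L b4@17:R]
Beat 13 (R): throw ball1 h=1 -> lands@14:L; in-air after throw: [b1@14:L b2@15:R b3@16:L b4@17:R]
Beat 14 (L): throw ball1 h=8 -> lands@22:L; in-air after throw: [b2@15:R b3@16:L b4@17:R b1@22:L]
Beat 15 (R): throw ball2 h=8 -> lands@23:R; in-air after throw: [b3@16:L b4@17:R b1@22:L b2@23:R]
Beat 16 (L): throw ball3 h=2 -> lands@18:L; in-air after throw: [b4@17:R b3@18:L b1@22:L b2@23:R]
Beat 17 (R): throw ball4 h=4 -> lands@21:R; in-air after throw: [b3@18:L b4@21:R b1@22:L b2@23:R]
Ball 4: thrown@5 h=4 -> first land @9; rethrown@9 h=8 -> second land @17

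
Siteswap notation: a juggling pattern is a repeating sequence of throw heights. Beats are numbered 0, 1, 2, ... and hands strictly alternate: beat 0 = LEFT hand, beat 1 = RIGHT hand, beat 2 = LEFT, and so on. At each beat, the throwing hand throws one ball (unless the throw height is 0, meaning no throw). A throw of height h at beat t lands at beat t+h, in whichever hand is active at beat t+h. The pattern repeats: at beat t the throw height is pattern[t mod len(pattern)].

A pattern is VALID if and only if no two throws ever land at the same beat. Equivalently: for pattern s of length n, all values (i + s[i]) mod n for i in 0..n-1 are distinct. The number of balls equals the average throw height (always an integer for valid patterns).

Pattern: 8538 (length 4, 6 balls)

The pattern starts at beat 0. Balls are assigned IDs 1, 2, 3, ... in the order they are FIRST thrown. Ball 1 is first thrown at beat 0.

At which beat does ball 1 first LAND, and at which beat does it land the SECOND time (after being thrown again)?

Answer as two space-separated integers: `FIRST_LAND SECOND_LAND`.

Answer: 8 16

Derivation:
Beat 0 (L): throw ball1 h=8 -> lands@8:L; in-air after throw: [b1@8:L]
Beat 1 (R): throw ball2 h=5 -> lands@6:L; in-air after throw: [b2@6:L b1@8:L]
Beat 2 (L): throw ball3 h=3 -> lands@5:R; in-air after throw: [b3@5:R b2@6:L b1@8:L]
Beat 3 (R): throw ball4 h=8 -> lands@11:R; in-air after throw: [b3@5:R b2@6:L b1@8:L b4@11:R]
Beat 4 (L): throw ball5 h=8 -> lands@12:L; in-air after throw: [b3@5:R b2@6:L b1@8:L b4@11:R b5@12:L]
Beat 5 (R): throw ball3 h=5 -> lands@10:L; in-air after throw: [b2@6:L b1@8:L b3@10:L b4@11:R b5@12:L]
Beat 6 (L): throw ball2 h=3 -> lands@9:R; in-air after throw: [b1@8:L b2@9:R b3@10:L b4@11:R b5@12:L]
Beat 7 (R): throw ball6 h=8 -> lands@15:R; in-air after throw: [b1@8:L b2@9:R b3@10:L b4@11:R b5@12:L b6@15:R]
Beat 8 (L): throw ball1 h=8 -> lands@16:L; in-air after throw: [b2@9:R b3@10:L b4@11:R b5@12:L b6@15:R b1@16:L]
Beat 9 (R): throw ball2 h=5 -> lands@14:L; in-air after throw: [b3@10:L b4@11:R b5@12:L b2@14:L b6@15:R b1@16:L]
Beat 10 (L): throw ball3 h=3 -> lands@13:R; in-air after throw: [b4@11:R b5@12:L b3@13:R b2@14:L b6@15:R b1@16:L]
Beat 11 (R): throw ball4 h=8 -> lands@19:R; in-air after throw: [b5@12:L b3@13:R b2@14:L b6@15:R b1@16:L b4@19:R]
Beat 12 (L): throw ball5 h=8 -> lands@20:L; in-air after throw: [b3@13:R b2@14:L b6@15:R b1@16:L b4@19:R b5@20:L]
Beat 13 (R): throw ball3 h=5 -> lands@18:L; in-air after throw: [b2@14:L b6@15:R b1@16:L b3@18:L b4@19:R b5@20:L]
Beat 14 (L): throw ball2 h=3 -> lands@17:R; in-air after throw: [b6@15:R b1@16:L b2@17:R b3@18:L b4@19:R b5@20:L]
Beat 15 (R): throw ball6 h=8 -> lands@23:R; in-air after throw: [b1@16:L b2@17:R b3@18:L b4@19:R b5@20:L b6@23:R]
Beat 16 (L): throw ball1 h=8 -> lands@24:L; in-air after throw: [b2@17:R b3@18:L b4@19:R b5@20:L b6@23:R b1@24:L]
Ball 1: thrown@0 h=8 -> first land @8; rethrown@8 h=8 -> second land @16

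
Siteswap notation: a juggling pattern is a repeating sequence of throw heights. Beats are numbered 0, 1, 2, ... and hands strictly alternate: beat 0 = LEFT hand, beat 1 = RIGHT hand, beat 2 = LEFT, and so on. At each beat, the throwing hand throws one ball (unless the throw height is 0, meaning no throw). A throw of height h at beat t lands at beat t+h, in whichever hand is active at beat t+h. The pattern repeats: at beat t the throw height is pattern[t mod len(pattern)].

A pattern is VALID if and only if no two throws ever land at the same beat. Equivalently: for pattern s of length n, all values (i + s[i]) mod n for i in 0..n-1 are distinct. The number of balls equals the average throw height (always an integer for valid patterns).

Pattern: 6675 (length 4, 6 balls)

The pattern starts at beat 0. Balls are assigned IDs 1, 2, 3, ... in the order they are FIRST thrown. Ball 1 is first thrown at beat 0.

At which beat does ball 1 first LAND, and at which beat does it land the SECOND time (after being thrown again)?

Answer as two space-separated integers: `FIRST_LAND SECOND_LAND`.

Beat 0 (L): throw ball1 h=6 -> lands@6:L; in-air after throw: [b1@6:L]
Beat 1 (R): throw ball2 h=6 -> lands@7:R; in-air after throw: [b1@6:L b2@7:R]
Beat 2 (L): throw ball3 h=7 -> lands@9:R; in-air after throw: [b1@6:L b2@7:R b3@9:R]
Beat 3 (R): throw ball4 h=5 -> lands@8:L; in-air after throw: [b1@6:L b2@7:R b4@8:L b3@9:R]
Beat 4 (L): throw ball5 h=6 -> lands@10:L; in-air after throw: [b1@6:L b2@7:R b4@8:L b3@9:R b5@10:L]
Beat 5 (R): throw ball6 h=6 -> lands@11:R; in-air after throw: [b1@6:L b2@7:R b4@8:L b3@9:R b5@10:L b6@11:R]
Beat 6 (L): throw ball1 h=7 -> lands@13:R; in-air after throw: [b2@7:R b4@8:L b3@9:R b5@10:L b6@11:R b1@13:R]
Beat 7 (R): throw ball2 h=5 -> lands@12:L; in-air after throw: [b4@8:L b3@9:R b5@10:L b6@11:R b2@12:L b1@13:R]
Beat 8 (L): throw ball4 h=6 -> lands@14:L; in-air after throw: [b3@9:R b5@10:L b6@11:R b2@12:L b1@13:R b4@14:L]
Beat 9 (R): throw ball3 h=6 -> lands@15:R; in-air after throw: [b5@10:L b6@11:R b2@12:L b1@13:R b4@14:L b3@15:R]
Beat 10 (L): throw ball5 h=7 -> lands@17:R; in-air after throw: [b6@11:R b2@12:L b1@13:R b4@14:L b3@15:R b5@17:R]
Beat 11 (R): throw ball6 h=5 -> lands@16:L; in-air after throw: [b2@12:L b1@13:R b4@14:L b3@15:R b6@16:L b5@17:R]
Beat 12 (L): throw ball2 h=6 -> lands@18:L; in-air after throw: [b1@13:R b4@14:L b3@15:R b6@16:L b5@17:R b2@18:L]
Beat 13 (R): throw ball1 h=6 -> lands@19:R; in-air after throw: [b4@14:L b3@15:R b6@16:L b5@17:R b2@18:L b1@19:R]
Ball 1: thrown@0 h=6 -> first land @6; rethrown@6 h=7 -> second land @13

Answer: 6 13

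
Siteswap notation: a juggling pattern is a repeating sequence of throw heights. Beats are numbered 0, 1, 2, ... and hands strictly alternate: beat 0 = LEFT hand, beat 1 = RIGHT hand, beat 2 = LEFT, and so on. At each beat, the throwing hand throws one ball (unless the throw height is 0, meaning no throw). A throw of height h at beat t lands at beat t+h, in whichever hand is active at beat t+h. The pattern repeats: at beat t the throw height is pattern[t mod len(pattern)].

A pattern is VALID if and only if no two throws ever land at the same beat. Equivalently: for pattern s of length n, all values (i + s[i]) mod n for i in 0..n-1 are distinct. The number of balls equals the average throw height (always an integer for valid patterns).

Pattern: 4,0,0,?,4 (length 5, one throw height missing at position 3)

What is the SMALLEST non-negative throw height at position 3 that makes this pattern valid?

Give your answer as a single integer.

i=0: (0 + 4) mod 5 = 4
i=1: (1 + 0) mod 5 = 1
i=2: (2 + 0) mod 5 = 2
i=3: s[i]=? (unknown)
i=4: (4 + 4) mod 5 = 3
Known residues: [1, 2, 3, 4]; need a permutation of 0..4, so missing residue r = 0
Need (3 + s) mod 5 = 0; smallest s = (0 - 3) mod 5 = 2

Answer: 2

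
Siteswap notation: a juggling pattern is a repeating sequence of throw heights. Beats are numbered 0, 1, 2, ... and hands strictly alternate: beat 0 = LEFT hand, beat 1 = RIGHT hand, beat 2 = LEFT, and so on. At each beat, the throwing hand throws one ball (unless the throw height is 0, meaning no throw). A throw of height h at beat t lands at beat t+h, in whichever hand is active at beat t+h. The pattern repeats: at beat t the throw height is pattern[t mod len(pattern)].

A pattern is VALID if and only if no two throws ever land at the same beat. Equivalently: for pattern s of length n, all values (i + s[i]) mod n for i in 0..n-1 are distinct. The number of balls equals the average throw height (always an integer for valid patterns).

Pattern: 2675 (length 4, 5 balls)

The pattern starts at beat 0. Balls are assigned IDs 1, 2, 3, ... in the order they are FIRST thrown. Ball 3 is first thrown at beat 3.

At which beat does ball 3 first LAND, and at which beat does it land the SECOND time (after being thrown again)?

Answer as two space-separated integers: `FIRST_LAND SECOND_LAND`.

Answer: 8 10

Derivation:
Beat 0 (L): throw ball1 h=2 -> lands@2:L; in-air after throw: [b1@2:L]
Beat 1 (R): throw ball2 h=6 -> lands@7:R; in-air after throw: [b1@2:L b2@7:R]
Beat 2 (L): throw ball1 h=7 -> lands@9:R; in-air after throw: [b2@7:R b1@9:R]
Beat 3 (R): throw ball3 h=5 -> lands@8:L; in-air after throw: [b2@7:R b3@8:L b1@9:R]
Beat 4 (L): throw ball4 h=2 -> lands@6:L; in-air after throw: [b4@6:L b2@7:R b3@8:L b1@9:R]
Beat 5 (R): throw ball5 h=6 -> lands@11:R; in-air after throw: [b4@6:L b2@7:R b3@8:L b1@9:R b5@11:R]
Beat 6 (L): throw ball4 h=7 -> lands@13:R; in-air after throw: [b2@7:R b3@8:L b1@9:R b5@11:R b4@13:R]
Beat 7 (R): throw ball2 h=5 -> lands@12:L; in-air after throw: [b3@8:L b1@9:R b5@11:R b2@12:L b4@13:R]
Beat 8 (L): throw ball3 h=2 -> lands@10:L; in-air after throw: [b1@9:R b3@10:L b5@11:R b2@12:L b4@13:R]
Beat 9 (R): throw ball1 h=6 -> lands@15:R; in-air after throw: [b3@10:L b5@11:R b2@12:L b4@13:R b1@15:R]
Beat 10 (L): throw ball3 h=7 -> lands@17:R; in-air after throw: [b5@11:R b2@12:L b4@13:R b1@15:R b3@17:R]
Ball 3: thrown@3 h=5 -> first land @8; rethrown@8 h=2 -> second land @10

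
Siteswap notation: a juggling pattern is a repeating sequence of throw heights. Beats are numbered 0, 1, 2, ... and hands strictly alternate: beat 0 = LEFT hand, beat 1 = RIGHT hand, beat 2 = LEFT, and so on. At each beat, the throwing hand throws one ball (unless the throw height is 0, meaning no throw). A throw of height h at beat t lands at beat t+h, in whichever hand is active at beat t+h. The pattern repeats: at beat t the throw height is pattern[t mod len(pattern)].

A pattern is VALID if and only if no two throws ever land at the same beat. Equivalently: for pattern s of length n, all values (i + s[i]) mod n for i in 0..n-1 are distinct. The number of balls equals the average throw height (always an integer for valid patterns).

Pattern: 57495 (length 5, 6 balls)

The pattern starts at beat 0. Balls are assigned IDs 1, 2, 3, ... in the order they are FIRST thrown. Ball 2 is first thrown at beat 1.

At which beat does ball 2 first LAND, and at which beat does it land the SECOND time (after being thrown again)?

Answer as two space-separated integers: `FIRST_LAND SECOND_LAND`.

Beat 0 (L): throw ball1 h=5 -> lands@5:R; in-air after throw: [b1@5:R]
Beat 1 (R): throw ball2 h=7 -> lands@8:L; in-air after throw: [b1@5:R b2@8:L]
Beat 2 (L): throw ball3 h=4 -> lands@6:L; in-air after throw: [b1@5:R b3@6:L b2@8:L]
Beat 3 (R): throw ball4 h=9 -> lands@12:L; in-air after throw: [b1@5:R b3@6:L b2@8:L b4@12:L]
Beat 4 (L): throw ball5 h=5 -> lands@9:R; in-air after throw: [b1@5:R b3@6:L b2@8:L b5@9:R b4@12:L]
Beat 5 (R): throw ball1 h=5 -> lands@10:L; in-air after throw: [b3@6:L b2@8:L b5@9:R b1@10:L b4@12:L]
Beat 6 (L): throw ball3 h=7 -> lands@13:R; in-air after throw: [b2@8:L b5@9:R b1@10:L b4@12:L b3@13:R]
Beat 7 (R): throw ball6 h=4 -> lands@11:R; in-air after throw: [b2@8:L b5@9:R b1@10:L b6@11:R b4@12:L b3@13:R]
Beat 8 (L): throw ball2 h=9 -> lands@17:R; in-air after throw: [b5@9:R b1@10:L b6@11:R b4@12:L b3@13:R b2@17:R]
Beat 9 (R): throw ball5 h=5 -> lands@14:L; in-air after throw: [b1@10:L b6@11:R b4@12:L b3@13:R b5@14:L b2@17:R]
Beat 10 (L): throw ball1 h=5 -> lands@15:R; in-air after throw: [b6@11:R b4@12:L b3@13:R b5@14:L b1@15:R b2@17:R]
Beat 11 (R): throw ball6 h=7 -> lands@18:L; in-air after throw: [b4@12:L b3@13:R b5@14:L b1@15:R b2@17:R b6@18:L]
Beat 12 (L): throw ball4 h=4 -> lands@16:L; in-air after throw: [b3@13:R b5@14:L b1@15:R b4@16:L b2@17:R b6@18:L]
Beat 13 (R): throw ball3 h=9 -> lands@22:L; in-air after throw: [b5@14:L b1@15:R b4@16:L b2@17:R b6@18:L b3@22:L]
Beat 14 (L): throw ball5 h=5 -> lands@19:R; in-air after throw: [b1@15:R b4@16:L b2@17:R b6@18:L b5@19:R b3@22:L]
Beat 15 (R): throw ball1 h=5 -> lands@20:L; in-air after throw: [b4@16:L b2@17:R b6@18:L b5@19:R b1@20:L b3@22:L]
Beat 16 (L): throw ball4 h=7 -> lands@23:R; in-air after throw: [b2@17:R b6@18:L b5@19:R b1@20:L b3@22:L b4@23:R]
Ball 2: thrown@1 h=7 -> first land @8; rethrown@8 h=9 -> second land @17

Answer: 8 17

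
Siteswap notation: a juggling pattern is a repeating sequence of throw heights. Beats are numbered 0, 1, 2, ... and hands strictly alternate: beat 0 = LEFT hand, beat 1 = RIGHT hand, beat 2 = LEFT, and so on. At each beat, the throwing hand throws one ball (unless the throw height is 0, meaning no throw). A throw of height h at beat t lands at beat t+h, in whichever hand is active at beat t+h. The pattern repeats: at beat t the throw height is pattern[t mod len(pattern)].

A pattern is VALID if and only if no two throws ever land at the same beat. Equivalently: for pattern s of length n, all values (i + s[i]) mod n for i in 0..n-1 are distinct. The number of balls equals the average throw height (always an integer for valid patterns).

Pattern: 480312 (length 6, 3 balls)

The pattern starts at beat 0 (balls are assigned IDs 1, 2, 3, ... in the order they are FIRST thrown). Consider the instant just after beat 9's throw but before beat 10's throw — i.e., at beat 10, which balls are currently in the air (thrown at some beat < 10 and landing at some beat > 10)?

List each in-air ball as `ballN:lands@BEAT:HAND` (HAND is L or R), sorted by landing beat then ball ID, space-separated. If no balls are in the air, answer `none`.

Beat 0 (L): throw ball1 h=4 -> lands@4:L; in-air after throw: [b1@4:L]
Beat 1 (R): throw ball2 h=8 -> lands@9:R; in-air after throw: [b1@4:L b2@9:R]
Beat 3 (R): throw ball3 h=3 -> lands@6:L; in-air after throw: [b1@4:L b3@6:L b2@9:R]
Beat 4 (L): throw ball1 h=1 -> lands@5:R; in-air after throw: [b1@5:R b3@6:L b2@9:R]
Beat 5 (R): throw ball1 h=2 -> lands@7:R; in-air after throw: [b3@6:L b1@7:R b2@9:R]
Beat 6 (L): throw ball3 h=4 -> lands@10:L; in-air after throw: [b1@7:R b2@9:R b3@10:L]
Beat 7 (R): throw ball1 h=8 -> lands@15:R; in-air after throw: [b2@9:R b3@10:L b1@15:R]
Beat 9 (R): throw ball2 h=3 -> lands@12:L; in-air after throw: [b3@10:L b2@12:L b1@15:R]
Beat 10 (L): throw ball3 h=1 -> lands@11:R; in-air after throw: [b3@11:R b2@12:L b1@15:R]

Answer: ball2:lands@12:L ball1:lands@15:R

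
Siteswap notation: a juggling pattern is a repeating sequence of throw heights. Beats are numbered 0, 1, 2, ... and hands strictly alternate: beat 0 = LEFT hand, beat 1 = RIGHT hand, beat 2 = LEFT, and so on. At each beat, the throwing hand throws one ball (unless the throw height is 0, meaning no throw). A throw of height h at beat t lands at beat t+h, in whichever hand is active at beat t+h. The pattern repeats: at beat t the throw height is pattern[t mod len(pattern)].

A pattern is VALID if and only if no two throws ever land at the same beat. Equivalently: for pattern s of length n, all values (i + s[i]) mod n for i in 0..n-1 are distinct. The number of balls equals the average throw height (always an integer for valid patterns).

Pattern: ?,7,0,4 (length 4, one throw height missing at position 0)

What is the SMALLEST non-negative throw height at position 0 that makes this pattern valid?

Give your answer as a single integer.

i=0: s[i]=? (unknown)
i=1: (1 + 7) mod 4 = 0
i=2: (2 + 0) mod 4 = 2
i=3: (3 + 4) mod 4 = 3
Known residues: [0, 2, 3]; need a permutation of 0..3, so missing residue r = 1
Need (0 + s) mod 4 = 1; smallest s = (1 - 0) mod 4 = 1

Answer: 1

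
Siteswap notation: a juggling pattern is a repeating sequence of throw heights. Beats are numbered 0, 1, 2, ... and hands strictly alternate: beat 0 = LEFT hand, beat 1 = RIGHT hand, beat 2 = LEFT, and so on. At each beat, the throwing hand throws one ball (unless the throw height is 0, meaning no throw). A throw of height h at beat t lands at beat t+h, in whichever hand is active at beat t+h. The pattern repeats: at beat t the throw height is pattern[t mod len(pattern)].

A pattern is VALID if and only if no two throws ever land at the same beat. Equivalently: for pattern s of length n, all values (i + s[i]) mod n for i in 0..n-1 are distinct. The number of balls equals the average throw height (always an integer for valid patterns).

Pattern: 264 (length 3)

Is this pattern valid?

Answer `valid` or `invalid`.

Answer: valid

Derivation:
i=0: (i + s[i]) mod n = (0 + 2) mod 3 = 2
i=1: (i + s[i]) mod n = (1 + 6) mod 3 = 1
i=2: (i + s[i]) mod n = (2 + 4) mod 3 = 0
Residues: [2, 1, 0], distinct: True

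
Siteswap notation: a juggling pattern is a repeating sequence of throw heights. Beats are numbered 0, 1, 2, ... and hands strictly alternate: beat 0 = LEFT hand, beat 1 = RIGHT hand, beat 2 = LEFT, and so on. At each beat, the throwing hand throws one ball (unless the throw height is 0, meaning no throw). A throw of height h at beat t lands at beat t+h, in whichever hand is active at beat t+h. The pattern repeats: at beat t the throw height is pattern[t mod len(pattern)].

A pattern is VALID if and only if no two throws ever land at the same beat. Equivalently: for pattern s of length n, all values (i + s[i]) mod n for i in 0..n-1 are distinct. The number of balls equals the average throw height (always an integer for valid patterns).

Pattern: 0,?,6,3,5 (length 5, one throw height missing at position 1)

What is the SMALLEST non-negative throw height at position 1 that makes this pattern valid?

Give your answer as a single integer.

i=0: (0 + 0) mod 5 = 0
i=1: s[i]=? (unknown)
i=2: (2 + 6) mod 5 = 3
i=3: (3 + 3) mod 5 = 1
i=4: (4 + 5) mod 5 = 4
Known residues: [0, 1, 3, 4]; need a permutation of 0..4, so missing residue r = 2
Need (1 + s) mod 5 = 2; smallest s = (2 - 1) mod 5 = 1

Answer: 1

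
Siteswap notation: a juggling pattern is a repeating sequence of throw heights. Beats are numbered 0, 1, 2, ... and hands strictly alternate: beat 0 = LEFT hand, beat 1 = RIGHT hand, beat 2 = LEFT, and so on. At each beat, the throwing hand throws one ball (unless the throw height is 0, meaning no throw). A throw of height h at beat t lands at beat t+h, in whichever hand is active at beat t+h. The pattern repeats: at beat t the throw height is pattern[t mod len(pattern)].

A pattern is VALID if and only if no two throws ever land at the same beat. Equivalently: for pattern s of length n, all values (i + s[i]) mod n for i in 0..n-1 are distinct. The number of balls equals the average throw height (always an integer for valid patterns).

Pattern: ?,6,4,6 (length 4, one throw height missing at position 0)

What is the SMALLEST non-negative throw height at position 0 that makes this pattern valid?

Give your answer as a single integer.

i=0: s[i]=? (unknown)
i=1: (1 + 6) mod 4 = 3
i=2: (2 + 4) mod 4 = 2
i=3: (3 + 6) mod 4 = 1
Known residues: [1, 2, 3]; need a permutation of 0..3, so missing residue r = 0
Need (0 + s) mod 4 = 0; smallest s = (0 - 0) mod 4 = 0

Answer: 0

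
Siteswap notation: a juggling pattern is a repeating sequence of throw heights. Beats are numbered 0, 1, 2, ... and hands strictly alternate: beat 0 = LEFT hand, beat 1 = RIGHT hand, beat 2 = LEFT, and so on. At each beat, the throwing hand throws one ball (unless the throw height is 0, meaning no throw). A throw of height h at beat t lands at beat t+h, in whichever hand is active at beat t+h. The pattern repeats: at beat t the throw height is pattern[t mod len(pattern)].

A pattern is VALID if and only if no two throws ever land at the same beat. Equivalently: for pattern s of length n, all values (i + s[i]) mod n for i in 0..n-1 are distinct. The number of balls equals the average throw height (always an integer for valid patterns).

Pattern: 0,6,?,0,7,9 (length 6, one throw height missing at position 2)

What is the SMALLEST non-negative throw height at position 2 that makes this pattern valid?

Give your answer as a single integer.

Answer: 2

Derivation:
i=0: (0 + 0) mod 6 = 0
i=1: (1 + 6) mod 6 = 1
i=2: s[i]=? (unknown)
i=3: (3 + 0) mod 6 = 3
i=4: (4 + 7) mod 6 = 5
i=5: (5 + 9) mod 6 = 2
Known residues: [0, 1, 2, 3, 5]; need a permutation of 0..5, so missing residue r = 4
Need (2 + s) mod 6 = 4; smallest s = (4 - 2) mod 6 = 2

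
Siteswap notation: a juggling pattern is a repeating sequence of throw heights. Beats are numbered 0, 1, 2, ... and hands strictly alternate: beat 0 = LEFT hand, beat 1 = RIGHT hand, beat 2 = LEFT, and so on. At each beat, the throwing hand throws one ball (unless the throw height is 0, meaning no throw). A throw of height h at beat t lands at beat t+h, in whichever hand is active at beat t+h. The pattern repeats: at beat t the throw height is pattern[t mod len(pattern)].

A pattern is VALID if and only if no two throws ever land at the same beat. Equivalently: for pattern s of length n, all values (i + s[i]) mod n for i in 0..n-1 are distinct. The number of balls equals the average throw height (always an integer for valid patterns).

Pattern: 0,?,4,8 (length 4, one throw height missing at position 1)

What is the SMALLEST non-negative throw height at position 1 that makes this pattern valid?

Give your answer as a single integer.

i=0: (0 + 0) mod 4 = 0
i=1: s[i]=? (unknown)
i=2: (2 + 4) mod 4 = 2
i=3: (3 + 8) mod 4 = 3
Known residues: [0, 2, 3]; need a permutation of 0..3, so missing residue r = 1
Need (1 + s) mod 4 = 1; smallest s = (1 - 1) mod 4 = 0

Answer: 0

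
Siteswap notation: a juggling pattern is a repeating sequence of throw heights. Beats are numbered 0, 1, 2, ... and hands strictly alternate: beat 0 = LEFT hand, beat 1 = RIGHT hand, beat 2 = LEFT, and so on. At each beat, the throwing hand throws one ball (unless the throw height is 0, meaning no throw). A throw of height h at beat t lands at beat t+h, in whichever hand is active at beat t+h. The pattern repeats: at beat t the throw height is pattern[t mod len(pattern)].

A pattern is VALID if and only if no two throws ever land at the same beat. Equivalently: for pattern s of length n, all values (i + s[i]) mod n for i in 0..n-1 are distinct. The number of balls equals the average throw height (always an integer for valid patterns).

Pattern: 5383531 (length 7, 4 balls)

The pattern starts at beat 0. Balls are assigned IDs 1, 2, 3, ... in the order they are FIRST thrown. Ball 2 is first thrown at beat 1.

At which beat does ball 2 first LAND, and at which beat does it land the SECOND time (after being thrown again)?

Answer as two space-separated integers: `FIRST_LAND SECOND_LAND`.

Answer: 4 9

Derivation:
Beat 0 (L): throw ball1 h=5 -> lands@5:R; in-air after throw: [b1@5:R]
Beat 1 (R): throw ball2 h=3 -> lands@4:L; in-air after throw: [b2@4:L b1@5:R]
Beat 2 (L): throw ball3 h=8 -> lands@10:L; in-air after throw: [b2@4:L b1@5:R b3@10:L]
Beat 3 (R): throw ball4 h=3 -> lands@6:L; in-air after throw: [b2@4:L b1@5:R b4@6:L b3@10:L]
Beat 4 (L): throw ball2 h=5 -> lands@9:R; in-air after throw: [b1@5:R b4@6:L b2@9:R b3@10:L]
Beat 5 (R): throw ball1 h=3 -> lands@8:L; in-air after throw: [b4@6:L b1@8:L b2@9:R b3@10:L]
Beat 6 (L): throw ball4 h=1 -> lands@7:R; in-air after throw: [b4@7:R b1@8:L b2@9:R b3@10:L]
Beat 7 (R): throw ball4 h=5 -> lands@12:L; in-air after throw: [b1@8:L b2@9:R b3@10:L b4@12:L]
Beat 8 (L): throw ball1 h=3 -> lands@11:R; in-air after throw: [b2@9:R b3@10:L b1@11:R b4@12:L]
Beat 9 (R): throw ball2 h=8 -> lands@17:R; in-air after throw: [b3@10:L b1@11:R b4@12:L b2@17:R]
Ball 2: thrown@1 h=3 -> first land @4; rethrown@4 h=5 -> second land @9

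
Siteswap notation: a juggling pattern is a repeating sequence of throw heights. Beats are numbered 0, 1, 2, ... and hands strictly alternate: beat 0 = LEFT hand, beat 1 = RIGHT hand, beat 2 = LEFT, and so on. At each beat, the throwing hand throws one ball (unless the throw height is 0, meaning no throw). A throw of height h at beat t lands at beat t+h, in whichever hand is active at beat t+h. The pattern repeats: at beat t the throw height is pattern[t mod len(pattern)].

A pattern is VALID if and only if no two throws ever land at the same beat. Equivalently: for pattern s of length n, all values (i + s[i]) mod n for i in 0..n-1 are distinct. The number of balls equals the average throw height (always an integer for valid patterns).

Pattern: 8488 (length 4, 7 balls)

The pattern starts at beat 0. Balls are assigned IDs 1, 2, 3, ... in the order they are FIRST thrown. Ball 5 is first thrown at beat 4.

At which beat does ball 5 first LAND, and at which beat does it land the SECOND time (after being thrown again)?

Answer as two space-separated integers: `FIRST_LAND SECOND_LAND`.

Beat 0 (L): throw ball1 h=8 -> lands@8:L; in-air after throw: [b1@8:L]
Beat 1 (R): throw ball2 h=4 -> lands@5:R; in-air after throw: [b2@5:R b1@8:L]
Beat 2 (L): throw ball3 h=8 -> lands@10:L; in-air after throw: [b2@5:R b1@8:L b3@10:L]
Beat 3 (R): throw ball4 h=8 -> lands@11:R; in-air after throw: [b2@5:R b1@8:L b3@10:L b4@11:R]
Beat 4 (L): throw ball5 h=8 -> lands@12:L; in-air after throw: [b2@5:R b1@8:L b3@10:L b4@11:R b5@12:L]
Beat 5 (R): throw ball2 h=4 -> lands@9:R; in-air after throw: [b1@8:L b2@9:R b3@10:L b4@11:R b5@12:L]
Beat 6 (L): throw ball6 h=8 -> lands@14:L; in-air after throw: [b1@8:L b2@9:R b3@10:L b4@11:R b5@12:L b6@14:L]
Beat 7 (R): throw ball7 h=8 -> lands@15:R; in-air after throw: [b1@8:L b2@9:R b3@10:L b4@11:R b5@12:L b6@14:L b7@15:R]
Beat 8 (L): throw ball1 h=8 -> lands@16:L; in-air after throw: [b2@9:R b3@10:L b4@11:R b5@12:L b6@14:L b7@15:R b1@16:L]
Beat 9 (R): throw ball2 h=4 -> lands@13:R; in-air after throw: [b3@10:L b4@11:R b5@12:L b2@13:R b6@14:L b7@15:R b1@16:L]
Beat 10 (L): throw ball3 h=8 -> lands@18:L; in-air after throw: [b4@11:R b5@12:L b2@13:R b6@14:L b7@15:R b1@16:L b3@18:L]
Beat 11 (R): throw ball4 h=8 -> lands@19:R; in-air after throw: [b5@12:L b2@13:R b6@14:L b7@15:R b1@16:L b3@18:L b4@19:R]
Beat 12 (L): throw ball5 h=8 -> lands@20:L; in-air after throw: [b2@13:R b6@14:L b7@15:R b1@16:L b3@18:L b4@19:R b5@20:L]
Beat 13 (R): throw ball2 h=4 -> lands@17:R; in-air after throw: [b6@14:L b7@15:R b1@16:L b2@17:R b3@18:L b4@19:R b5@20:L]
Beat 14 (L): throw ball6 h=8 -> lands@22:L; in-air after throw: [b7@15:R b1@16:L b2@17:R b3@18:L b4@19:R b5@20:L b6@22:L]
Beat 15 (R): throw ball7 h=8 -> lands@23:R; in-air after throw: [b1@16:L b2@17:R b3@18:L b4@19:R b5@20:L b6@22:L b7@23:R]
Beat 16 (L): throw ball1 h=8 -> lands@24:L; in-air after throw: [b2@17:R b3@18:L b4@19:R b5@20:L b6@22:L b7@23:R b1@24:L]
Beat 17 (R): throw ball2 h=4 -> lands@21:R; in-air after throw: [b3@18:L b4@19:R b5@20:L b2@21:R b6@22:L b7@23:R b1@24:L]
Beat 18 (L): throw ball3 h=8 -> lands@26:L; in-air after throw: [b4@19:R b5@20:L b2@21:R b6@22:L b7@23:R b1@24:L b3@26:L]
Beat 19 (R): throw ball4 h=8 -> lands@27:R; in-air after throw: [b5@20:L b2@21:R b6@22:L b7@23:R b1@24:L b3@26:L b4@27:R]
Beat 20 (L): throw ball5 h=8 -> lands@28:L; in-air after throw: [b2@21:R b6@22:L b7@23:R b1@24:L b3@26:L b4@27:R b5@28:L]
Ball 5: thrown@4 h=8 -> first land @12; rethrown@12 h=8 -> second land @20

Answer: 12 20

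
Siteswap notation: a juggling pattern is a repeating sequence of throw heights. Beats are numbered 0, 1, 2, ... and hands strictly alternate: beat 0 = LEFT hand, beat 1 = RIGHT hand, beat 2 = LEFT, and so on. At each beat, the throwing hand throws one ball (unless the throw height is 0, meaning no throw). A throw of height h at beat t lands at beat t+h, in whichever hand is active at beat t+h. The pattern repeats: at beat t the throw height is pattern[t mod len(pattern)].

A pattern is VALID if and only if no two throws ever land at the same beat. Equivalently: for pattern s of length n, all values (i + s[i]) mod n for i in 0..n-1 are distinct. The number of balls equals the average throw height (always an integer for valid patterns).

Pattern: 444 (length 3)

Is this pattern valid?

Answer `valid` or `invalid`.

i=0: (i + s[i]) mod n = (0 + 4) mod 3 = 1
i=1: (i + s[i]) mod n = (1 + 4) mod 3 = 2
i=2: (i + s[i]) mod n = (2 + 4) mod 3 = 0
Residues: [1, 2, 0], distinct: True

Answer: valid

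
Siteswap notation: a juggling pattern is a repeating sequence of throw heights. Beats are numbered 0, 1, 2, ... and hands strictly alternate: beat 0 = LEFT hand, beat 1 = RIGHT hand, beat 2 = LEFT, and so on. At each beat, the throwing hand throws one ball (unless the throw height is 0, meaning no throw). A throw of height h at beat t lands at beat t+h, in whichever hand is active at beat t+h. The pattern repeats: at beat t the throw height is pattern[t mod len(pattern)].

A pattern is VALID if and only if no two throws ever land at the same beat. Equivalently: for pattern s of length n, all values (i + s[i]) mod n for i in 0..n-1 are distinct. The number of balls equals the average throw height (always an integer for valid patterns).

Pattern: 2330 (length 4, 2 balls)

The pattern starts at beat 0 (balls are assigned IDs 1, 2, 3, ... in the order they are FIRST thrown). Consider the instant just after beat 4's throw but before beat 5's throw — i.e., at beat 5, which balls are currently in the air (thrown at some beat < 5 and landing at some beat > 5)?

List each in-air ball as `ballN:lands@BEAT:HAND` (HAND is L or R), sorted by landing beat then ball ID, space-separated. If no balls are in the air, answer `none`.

Beat 0 (L): throw ball1 h=2 -> lands@2:L; in-air after throw: [b1@2:L]
Beat 1 (R): throw ball2 h=3 -> lands@4:L; in-air after throw: [b1@2:L b2@4:L]
Beat 2 (L): throw ball1 h=3 -> lands@5:R; in-air after throw: [b2@4:L b1@5:R]
Beat 4 (L): throw ball2 h=2 -> lands@6:L; in-air after throw: [b1@5:R b2@6:L]
Beat 5 (R): throw ball1 h=3 -> lands@8:L; in-air after throw: [b2@6:L b1@8:L]

Answer: ball2:lands@6:L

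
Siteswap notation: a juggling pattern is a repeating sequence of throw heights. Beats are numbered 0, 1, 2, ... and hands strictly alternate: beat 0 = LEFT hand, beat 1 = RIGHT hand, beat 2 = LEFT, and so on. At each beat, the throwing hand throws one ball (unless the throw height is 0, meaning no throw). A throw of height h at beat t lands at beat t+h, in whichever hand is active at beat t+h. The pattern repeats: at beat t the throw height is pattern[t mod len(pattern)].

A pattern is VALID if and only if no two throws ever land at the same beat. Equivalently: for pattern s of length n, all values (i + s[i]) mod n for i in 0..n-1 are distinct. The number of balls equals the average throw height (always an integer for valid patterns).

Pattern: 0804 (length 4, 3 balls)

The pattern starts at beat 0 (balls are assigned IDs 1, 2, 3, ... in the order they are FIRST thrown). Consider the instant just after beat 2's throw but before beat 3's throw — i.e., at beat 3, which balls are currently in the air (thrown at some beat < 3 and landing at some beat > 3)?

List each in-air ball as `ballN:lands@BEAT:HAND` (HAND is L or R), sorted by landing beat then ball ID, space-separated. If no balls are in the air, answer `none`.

Beat 1 (R): throw ball1 h=8 -> lands@9:R; in-air after throw: [b1@9:R]
Beat 3 (R): throw ball2 h=4 -> lands@7:R; in-air after throw: [b2@7:R b1@9:R]

Answer: ball1:lands@9:R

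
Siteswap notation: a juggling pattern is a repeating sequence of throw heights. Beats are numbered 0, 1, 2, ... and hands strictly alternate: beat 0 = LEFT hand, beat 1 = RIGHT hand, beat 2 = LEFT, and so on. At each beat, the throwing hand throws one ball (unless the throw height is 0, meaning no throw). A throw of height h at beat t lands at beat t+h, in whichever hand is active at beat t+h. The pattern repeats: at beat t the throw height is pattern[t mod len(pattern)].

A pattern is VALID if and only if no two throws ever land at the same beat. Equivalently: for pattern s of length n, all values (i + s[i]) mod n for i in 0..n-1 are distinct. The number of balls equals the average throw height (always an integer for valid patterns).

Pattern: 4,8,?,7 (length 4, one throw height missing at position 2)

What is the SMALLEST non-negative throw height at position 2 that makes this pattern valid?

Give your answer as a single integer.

i=0: (0 + 4) mod 4 = 0
i=1: (1 + 8) mod 4 = 1
i=2: s[i]=? (unknown)
i=3: (3 + 7) mod 4 = 2
Known residues: [0, 1, 2]; need a permutation of 0..3, so missing residue r = 3
Need (2 + s) mod 4 = 3; smallest s = (3 - 2) mod 4 = 1

Answer: 1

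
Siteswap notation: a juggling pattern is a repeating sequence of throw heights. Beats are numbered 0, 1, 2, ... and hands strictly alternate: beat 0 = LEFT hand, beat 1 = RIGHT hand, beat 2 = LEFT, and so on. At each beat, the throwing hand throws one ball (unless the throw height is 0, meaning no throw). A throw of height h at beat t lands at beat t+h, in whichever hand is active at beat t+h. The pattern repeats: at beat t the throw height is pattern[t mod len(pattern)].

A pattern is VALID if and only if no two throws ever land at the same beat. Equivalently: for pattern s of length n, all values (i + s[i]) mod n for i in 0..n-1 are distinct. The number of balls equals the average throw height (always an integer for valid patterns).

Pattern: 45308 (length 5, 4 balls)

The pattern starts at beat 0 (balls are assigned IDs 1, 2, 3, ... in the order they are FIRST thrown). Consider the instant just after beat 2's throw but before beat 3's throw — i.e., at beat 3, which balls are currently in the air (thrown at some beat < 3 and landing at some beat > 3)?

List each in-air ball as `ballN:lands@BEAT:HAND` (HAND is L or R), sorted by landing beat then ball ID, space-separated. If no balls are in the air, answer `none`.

Answer: ball1:lands@4:L ball3:lands@5:R ball2:lands@6:L

Derivation:
Beat 0 (L): throw ball1 h=4 -> lands@4:L; in-air after throw: [b1@4:L]
Beat 1 (R): throw ball2 h=5 -> lands@6:L; in-air after throw: [b1@4:L b2@6:L]
Beat 2 (L): throw ball3 h=3 -> lands@5:R; in-air after throw: [b1@4:L b3@5:R b2@6:L]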